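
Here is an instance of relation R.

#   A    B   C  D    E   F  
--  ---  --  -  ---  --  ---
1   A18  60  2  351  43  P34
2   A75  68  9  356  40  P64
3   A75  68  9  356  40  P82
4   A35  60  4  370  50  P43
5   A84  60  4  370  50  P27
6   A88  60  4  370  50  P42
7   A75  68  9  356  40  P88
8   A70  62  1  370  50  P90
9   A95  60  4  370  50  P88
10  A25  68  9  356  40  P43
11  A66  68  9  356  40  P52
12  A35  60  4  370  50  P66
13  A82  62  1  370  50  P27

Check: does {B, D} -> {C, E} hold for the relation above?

Yes

(B=60, D=351): row 1 → {C,E} = (2, 43) ✓
(B=68, D=356): rows 2, 3, 7, 10, 11 → {C,E} = (9, 40), (9, 40), (9, 40), (9, 40), (9, 40) ✓
(B=60, D=370): rows 4, 5, 6, 9, 12 → {C,E} = (4, 50), (4, 50), (4, 50), (4, 50), (4, 50) ✓
(B=62, D=370): rows 8, 13 → {C,E} = (1, 50), (1, 50) ✓
Every {B, D} value is associated with a single {C, E} value, so {B, D} -> {C, E} holds.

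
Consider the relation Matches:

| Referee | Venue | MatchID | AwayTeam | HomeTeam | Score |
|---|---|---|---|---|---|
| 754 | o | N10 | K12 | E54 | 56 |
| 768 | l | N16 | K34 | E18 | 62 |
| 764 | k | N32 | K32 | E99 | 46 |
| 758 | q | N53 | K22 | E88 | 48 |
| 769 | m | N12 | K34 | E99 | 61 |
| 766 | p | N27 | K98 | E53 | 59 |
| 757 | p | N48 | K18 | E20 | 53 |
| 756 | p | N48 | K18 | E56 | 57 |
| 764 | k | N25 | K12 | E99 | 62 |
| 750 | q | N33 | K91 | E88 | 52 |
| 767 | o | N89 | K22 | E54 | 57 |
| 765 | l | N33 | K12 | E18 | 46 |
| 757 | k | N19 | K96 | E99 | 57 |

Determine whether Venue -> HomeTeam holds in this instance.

No

Venue=o: 2 rows → HomeTeam = E54, E54 ✓
Venue=l: 2 rows → HomeTeam = E18, E18 ✓
Venue=k: 3 rows → HomeTeam = E99, E99, E99 ✓
Venue=q: 2 rows → HomeTeam = E88, E88 ✓
Venue=m: 1 row → HomeTeam = E99 ✓
Venue=p: 3 rows → HomeTeam takes values {E53, E20, E56} — violation
Two rows agree on Venue but differ on HomeTeam, so Venue -> HomeTeam does not hold.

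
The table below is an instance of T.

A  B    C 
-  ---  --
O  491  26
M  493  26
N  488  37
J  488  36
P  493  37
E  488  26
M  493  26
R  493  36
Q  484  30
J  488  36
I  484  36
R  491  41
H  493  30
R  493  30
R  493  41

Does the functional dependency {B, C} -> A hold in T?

(B=491, C=26): 1 row → A = O ✓
(B=493, C=26): 2 rows → A = M, M ✓
(B=488, C=37): 1 row → A = N ✓
(B=488, C=36): 2 rows → A = J, J ✓
(B=493, C=37): 1 row → A = P ✓
(B=488, C=26): 1 row → A = E ✓
(B=493, C=36): 1 row → A = R ✓
(B=484, C=30): 1 row → A = Q ✓
(B=484, C=36): 1 row → A = I ✓
(B=491, C=41): 1 row → A = R ✓
(B=493, C=30): 2 rows → A takes values {H, R} — violation
(B=493, C=41): 1 row → A = R ✓
Two rows agree on {B, C} but differ on A, so {B, C} -> A does not hold.

No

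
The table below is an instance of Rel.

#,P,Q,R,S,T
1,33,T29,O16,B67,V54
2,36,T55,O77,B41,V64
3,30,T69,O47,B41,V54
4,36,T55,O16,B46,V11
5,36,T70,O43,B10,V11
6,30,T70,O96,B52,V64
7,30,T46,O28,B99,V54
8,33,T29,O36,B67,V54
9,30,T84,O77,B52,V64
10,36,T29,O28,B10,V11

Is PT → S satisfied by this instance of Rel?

(P=33, T=V54): rows 1, 8 → S = B67, B67 ✓
(P=36, T=V64): row 2 → S = B41 ✓
(P=30, T=V54): rows 3, 7 → S takes values {B41, B99} — violation
(P=36, T=V11): rows 4, 5, 10 → S takes values {B46, B10} — violation
(P=30, T=V64): rows 6, 9 → S = B52, B52 ✓
Two rows agree on PT but differ on S, so PT → S does not hold.

No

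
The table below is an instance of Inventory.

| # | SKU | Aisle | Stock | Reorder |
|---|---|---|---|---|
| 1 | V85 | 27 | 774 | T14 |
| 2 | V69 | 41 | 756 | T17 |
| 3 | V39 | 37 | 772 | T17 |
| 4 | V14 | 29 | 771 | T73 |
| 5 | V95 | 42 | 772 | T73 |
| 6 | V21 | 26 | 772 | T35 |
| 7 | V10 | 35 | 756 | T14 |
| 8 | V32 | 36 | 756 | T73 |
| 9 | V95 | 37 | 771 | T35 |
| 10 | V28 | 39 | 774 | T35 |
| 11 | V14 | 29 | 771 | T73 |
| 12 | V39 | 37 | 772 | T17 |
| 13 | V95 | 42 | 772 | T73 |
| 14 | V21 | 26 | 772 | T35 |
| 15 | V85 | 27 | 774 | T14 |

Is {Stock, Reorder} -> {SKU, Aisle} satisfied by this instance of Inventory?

(Stock=774, Reorder=T14): rows 1, 15 → {SKU,Aisle} = (V85, 27), (V85, 27) ✓
(Stock=756, Reorder=T17): row 2 → {SKU,Aisle} = (V69, 41) ✓
(Stock=772, Reorder=T17): rows 3, 12 → {SKU,Aisle} = (V39, 37), (V39, 37) ✓
(Stock=771, Reorder=T73): rows 4, 11 → {SKU,Aisle} = (V14, 29), (V14, 29) ✓
(Stock=772, Reorder=T73): rows 5, 13 → {SKU,Aisle} = (V95, 42), (V95, 42) ✓
(Stock=772, Reorder=T35): rows 6, 14 → {SKU,Aisle} = (V21, 26), (V21, 26) ✓
(Stock=756, Reorder=T14): row 7 → {SKU,Aisle} = (V10, 35) ✓
(Stock=756, Reorder=T73): row 8 → {SKU,Aisle} = (V32, 36) ✓
(Stock=771, Reorder=T35): row 9 → {SKU,Aisle} = (V95, 37) ✓
(Stock=774, Reorder=T35): row 10 → {SKU,Aisle} = (V28, 39) ✓
Every {Stock, Reorder} value is associated with a single {SKU, Aisle} value, so {Stock, Reorder} -> {SKU, Aisle} holds.

Yes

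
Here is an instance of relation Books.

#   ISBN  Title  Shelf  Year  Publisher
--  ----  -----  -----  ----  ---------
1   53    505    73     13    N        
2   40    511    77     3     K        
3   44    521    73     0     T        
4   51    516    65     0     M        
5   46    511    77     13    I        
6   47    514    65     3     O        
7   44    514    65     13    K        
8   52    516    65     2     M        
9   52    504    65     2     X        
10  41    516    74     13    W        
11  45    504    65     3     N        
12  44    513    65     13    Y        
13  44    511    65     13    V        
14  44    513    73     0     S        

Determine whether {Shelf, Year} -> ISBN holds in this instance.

(Shelf=73, Year=13): row 1 → ISBN = 53 ✓
(Shelf=77, Year=3): row 2 → ISBN = 40 ✓
(Shelf=73, Year=0): rows 3, 14 → ISBN = 44, 44 ✓
(Shelf=65, Year=0): row 4 → ISBN = 51 ✓
(Shelf=77, Year=13): row 5 → ISBN = 46 ✓
(Shelf=65, Year=3): rows 6, 11 → ISBN takes values {47, 45} — violation
(Shelf=65, Year=13): rows 7, 12, 13 → ISBN = 44, 44, 44 ✓
(Shelf=65, Year=2): rows 8, 9 → ISBN = 52, 52 ✓
(Shelf=74, Year=13): row 10 → ISBN = 41 ✓
Two rows agree on {Shelf, Year} but differ on ISBN, so {Shelf, Year} -> ISBN does not hold.

No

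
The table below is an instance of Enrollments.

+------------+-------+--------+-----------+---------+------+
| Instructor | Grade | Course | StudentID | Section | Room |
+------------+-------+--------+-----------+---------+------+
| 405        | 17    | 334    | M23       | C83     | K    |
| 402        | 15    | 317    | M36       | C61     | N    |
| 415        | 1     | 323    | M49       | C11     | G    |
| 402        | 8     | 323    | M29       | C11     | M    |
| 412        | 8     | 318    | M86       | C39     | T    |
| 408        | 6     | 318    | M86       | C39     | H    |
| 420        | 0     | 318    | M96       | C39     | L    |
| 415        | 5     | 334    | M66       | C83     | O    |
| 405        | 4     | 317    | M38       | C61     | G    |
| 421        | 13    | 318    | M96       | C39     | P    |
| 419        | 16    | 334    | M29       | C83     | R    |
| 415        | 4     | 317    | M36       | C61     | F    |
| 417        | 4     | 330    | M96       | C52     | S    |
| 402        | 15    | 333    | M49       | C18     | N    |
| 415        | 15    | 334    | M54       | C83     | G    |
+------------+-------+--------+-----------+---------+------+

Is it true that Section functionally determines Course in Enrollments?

Yes

Section=C83: 4 rows → Course = 334, 334, 334, 334 ✓
Section=C61: 3 rows → Course = 317, 317, 317 ✓
Section=C11: 2 rows → Course = 323, 323 ✓
Section=C39: 4 rows → Course = 318, 318, 318, 318 ✓
Section=C52: 1 row → Course = 330 ✓
Section=C18: 1 row → Course = 333 ✓
Every Section value is associated with a single Course value, so Section -> Course holds.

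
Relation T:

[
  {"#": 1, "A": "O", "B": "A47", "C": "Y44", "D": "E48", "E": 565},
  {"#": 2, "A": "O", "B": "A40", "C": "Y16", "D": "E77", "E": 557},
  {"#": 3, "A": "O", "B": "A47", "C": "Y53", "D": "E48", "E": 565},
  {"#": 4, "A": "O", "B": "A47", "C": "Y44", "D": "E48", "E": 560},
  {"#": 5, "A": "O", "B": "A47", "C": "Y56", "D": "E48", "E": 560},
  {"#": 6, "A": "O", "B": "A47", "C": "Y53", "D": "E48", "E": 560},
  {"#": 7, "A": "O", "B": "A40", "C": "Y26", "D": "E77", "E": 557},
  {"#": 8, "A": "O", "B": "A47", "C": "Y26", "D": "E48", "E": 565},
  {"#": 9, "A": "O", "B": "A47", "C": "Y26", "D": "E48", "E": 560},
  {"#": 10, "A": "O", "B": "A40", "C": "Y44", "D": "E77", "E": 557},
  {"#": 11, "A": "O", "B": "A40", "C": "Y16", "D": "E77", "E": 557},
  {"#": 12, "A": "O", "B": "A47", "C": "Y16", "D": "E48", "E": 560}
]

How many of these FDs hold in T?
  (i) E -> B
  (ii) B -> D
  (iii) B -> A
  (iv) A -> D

(i) E -> B: every LHS value maps to a single RHS value — holds.
(ii) B -> D: every LHS value maps to a single RHS value — holds.
(iii) B -> A: every LHS value maps to a single RHS value — holds.
(iv) A -> D: A=O: rows 1, 2, 3, 4, 5, 6, 7, 8, 9, 10, 11, 12 → D takes values {E48, E77} — violation — fails.
3 of the 4 dependencies hold.

3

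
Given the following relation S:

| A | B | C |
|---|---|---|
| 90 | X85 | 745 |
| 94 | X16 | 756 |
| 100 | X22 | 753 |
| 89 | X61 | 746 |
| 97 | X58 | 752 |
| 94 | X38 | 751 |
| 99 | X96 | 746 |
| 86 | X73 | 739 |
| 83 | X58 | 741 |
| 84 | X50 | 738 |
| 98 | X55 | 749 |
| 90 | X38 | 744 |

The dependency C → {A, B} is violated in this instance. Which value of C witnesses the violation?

746

C=745: 1 row → {A,B} = (90, X85) ✓
C=756: 1 row → {A,B} = (94, X16) ✓
C=753: 1 row → {A,B} = (100, X22) ✓
C=746: 2 rows → {A,B} takes values {(89, X61), (99, X96)} — violation
C=752: 1 row → {A,B} = (97, X58) ✓
C=751: 1 row → {A,B} = (94, X38) ✓
C=739: 1 row → {A,B} = (86, X73) ✓
C=741: 1 row → {A,B} = (83, X58) ✓
C=738: 1 row → {A,B} = (84, X50) ✓
C=749: 1 row → {A,B} = (98, X55) ✓
C=744: 1 row → {A,B} = (90, X38) ✓
The only C value with inconsistent RHS is C=746.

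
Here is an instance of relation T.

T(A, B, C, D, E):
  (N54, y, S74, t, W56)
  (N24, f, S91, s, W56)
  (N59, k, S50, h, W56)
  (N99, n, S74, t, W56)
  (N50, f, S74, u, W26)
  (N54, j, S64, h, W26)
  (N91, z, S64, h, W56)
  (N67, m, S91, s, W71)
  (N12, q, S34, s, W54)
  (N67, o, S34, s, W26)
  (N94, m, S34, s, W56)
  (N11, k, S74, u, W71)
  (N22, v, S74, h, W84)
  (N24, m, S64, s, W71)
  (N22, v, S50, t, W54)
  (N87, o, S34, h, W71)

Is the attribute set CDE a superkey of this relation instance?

No

Two distinct rows share (C=S74, D=t, E=W56), so CDE does not determine every attribute — not a superkey.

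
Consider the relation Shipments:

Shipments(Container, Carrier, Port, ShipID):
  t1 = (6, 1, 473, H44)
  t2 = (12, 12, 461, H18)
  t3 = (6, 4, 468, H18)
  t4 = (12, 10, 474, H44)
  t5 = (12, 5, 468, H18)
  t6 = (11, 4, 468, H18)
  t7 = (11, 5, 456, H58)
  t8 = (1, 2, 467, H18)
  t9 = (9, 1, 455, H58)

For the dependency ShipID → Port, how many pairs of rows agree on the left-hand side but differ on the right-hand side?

ShipID=H44: violating pairs (1,4) — 1 pair.
ShipID=H18: violating pairs (2,3), (2,5), (2,6), (2,8), (3,8), (5,8), (6,8) — 7 pairs.
ShipID=H58: violating pairs (7,9) — 1 pair.

9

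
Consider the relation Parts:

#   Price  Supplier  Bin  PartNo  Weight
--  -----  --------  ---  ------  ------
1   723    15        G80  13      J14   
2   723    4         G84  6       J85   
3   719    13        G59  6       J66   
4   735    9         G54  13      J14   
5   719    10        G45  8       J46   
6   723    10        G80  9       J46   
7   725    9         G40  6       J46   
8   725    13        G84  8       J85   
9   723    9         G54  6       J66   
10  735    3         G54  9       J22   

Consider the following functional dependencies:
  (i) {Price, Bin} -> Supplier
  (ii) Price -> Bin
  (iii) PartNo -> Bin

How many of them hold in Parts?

0

(i) {Price, Bin} -> Supplier: (Price=723, Bin=G80): rows 1, 6 → Supplier takes values {15, 10} — violation; (Price=735, Bin=G54): rows 4, 10 → Supplier takes values {9, 3} — violation — fails.
(ii) Price -> Bin: Price=723: rows 1, 2, 6, 9 → Bin takes values {G80, G84, G54} — violation; Price=719: rows 3, 5 → Bin takes values {G59, G45} — violation; Price=725: rows 7, 8 → Bin takes values {G40, G84} — violation — fails.
(iii) PartNo -> Bin: PartNo=13: rows 1, 4 → Bin takes values {G80, G54} — violation; PartNo=6: rows 2, 3, 7, 9 → Bin takes values {G84, G59, G40, G54} — violation; PartNo=8: rows 5, 8 → Bin takes values {G45, G84} — violation; PartNo=9: rows 6, 10 → Bin takes values {G80, G54} — violation — fails.
None of the 3 dependencies hold.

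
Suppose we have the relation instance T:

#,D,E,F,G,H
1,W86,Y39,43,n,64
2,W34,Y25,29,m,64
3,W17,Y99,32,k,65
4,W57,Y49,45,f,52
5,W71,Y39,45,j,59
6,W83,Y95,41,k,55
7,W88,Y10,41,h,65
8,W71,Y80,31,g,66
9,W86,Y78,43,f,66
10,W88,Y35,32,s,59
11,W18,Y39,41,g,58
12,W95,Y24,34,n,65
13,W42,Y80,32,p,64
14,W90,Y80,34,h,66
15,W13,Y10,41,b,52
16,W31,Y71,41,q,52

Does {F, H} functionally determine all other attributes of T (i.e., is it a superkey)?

Rows 15 and 16 have the same {F, H} value (F=41, H=52) but are distinct tuples, so {F, H} does not determine every attribute — not a superkey.

No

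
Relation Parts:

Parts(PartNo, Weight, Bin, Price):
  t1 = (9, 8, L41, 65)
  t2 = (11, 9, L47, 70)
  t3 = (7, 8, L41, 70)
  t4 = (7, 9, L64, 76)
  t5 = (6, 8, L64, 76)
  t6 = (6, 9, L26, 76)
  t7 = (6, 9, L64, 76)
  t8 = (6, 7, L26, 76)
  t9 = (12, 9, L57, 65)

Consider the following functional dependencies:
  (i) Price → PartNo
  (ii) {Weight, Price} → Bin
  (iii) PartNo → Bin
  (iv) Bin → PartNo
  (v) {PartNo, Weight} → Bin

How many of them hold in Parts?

(i) Price → PartNo: Price=65: rows 1, 9 → PartNo takes values {9, 12} — violation; Price=70: rows 2, 3 → PartNo takes values {11, 7} — violation; Price=76: rows 4, 5, 6, 7, 8 → PartNo takes values {7, 6} — violation — fails.
(ii) {Weight, Price} → Bin: (Weight=9, Price=76): rows 4, 6, 7 → Bin takes values {L64, L26} — violation — fails.
(iii) PartNo → Bin: PartNo=7: rows 3, 4 → Bin takes values {L41, L64} — violation; PartNo=6: rows 5, 6, 7, 8 → Bin takes values {L64, L26} — violation — fails.
(iv) Bin → PartNo: Bin=L41: rows 1, 3 → PartNo takes values {9, 7} — violation; Bin=L64: rows 4, 5, 7 → PartNo takes values {7, 6} — violation — fails.
(v) {PartNo, Weight} → Bin: (PartNo=6, Weight=9): rows 6, 7 → Bin takes values {L26, L64} — violation — fails.
None of the 5 dependencies hold.

0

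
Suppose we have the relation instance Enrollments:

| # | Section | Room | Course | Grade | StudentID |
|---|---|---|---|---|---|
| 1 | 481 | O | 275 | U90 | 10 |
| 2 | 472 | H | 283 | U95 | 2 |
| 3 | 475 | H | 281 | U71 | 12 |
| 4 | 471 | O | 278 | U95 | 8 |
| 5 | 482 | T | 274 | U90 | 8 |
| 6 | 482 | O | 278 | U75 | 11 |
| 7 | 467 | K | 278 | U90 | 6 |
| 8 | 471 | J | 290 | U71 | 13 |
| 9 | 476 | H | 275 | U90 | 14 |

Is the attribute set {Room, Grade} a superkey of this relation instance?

All 9 rows have distinct {Room, Grade} values, so {Room, Grade} → (all attributes) holds and {Room, Grade} is a superkey.

Yes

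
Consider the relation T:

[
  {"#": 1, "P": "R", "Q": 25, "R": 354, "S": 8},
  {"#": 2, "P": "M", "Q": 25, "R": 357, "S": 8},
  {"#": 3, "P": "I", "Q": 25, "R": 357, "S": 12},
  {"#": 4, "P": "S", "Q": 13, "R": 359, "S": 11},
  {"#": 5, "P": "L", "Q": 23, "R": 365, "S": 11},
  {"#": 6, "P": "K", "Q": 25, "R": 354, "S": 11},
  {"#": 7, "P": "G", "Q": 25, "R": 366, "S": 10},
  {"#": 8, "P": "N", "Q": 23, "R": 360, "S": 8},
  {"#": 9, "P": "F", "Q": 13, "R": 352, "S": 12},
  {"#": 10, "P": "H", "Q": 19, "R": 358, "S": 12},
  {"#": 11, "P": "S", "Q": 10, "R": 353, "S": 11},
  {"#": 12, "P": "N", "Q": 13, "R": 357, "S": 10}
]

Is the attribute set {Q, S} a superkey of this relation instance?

No

Rows 1 and 2 have the same {Q, S} value (Q=25, S=8) but are distinct tuples, so {Q, S} does not determine every attribute — not a superkey.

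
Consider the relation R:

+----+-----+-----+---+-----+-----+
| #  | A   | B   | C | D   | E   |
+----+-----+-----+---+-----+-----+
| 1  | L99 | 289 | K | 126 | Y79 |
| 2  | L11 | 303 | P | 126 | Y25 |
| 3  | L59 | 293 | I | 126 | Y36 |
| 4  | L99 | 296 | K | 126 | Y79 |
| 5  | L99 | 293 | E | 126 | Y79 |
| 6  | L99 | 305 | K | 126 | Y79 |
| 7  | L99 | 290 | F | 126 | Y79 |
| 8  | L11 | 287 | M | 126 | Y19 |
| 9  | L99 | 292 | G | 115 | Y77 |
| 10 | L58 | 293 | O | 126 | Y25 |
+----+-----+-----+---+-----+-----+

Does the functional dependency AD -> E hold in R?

No

(A=L99, D=126): rows 1, 4, 5, 6, 7 → E = Y79, Y79, Y79, Y79, Y79 ✓
(A=L11, D=126): rows 2, 8 → E takes values {Y25, Y19} — violation
(A=L59, D=126): row 3 → E = Y36 ✓
(A=L99, D=115): row 9 → E = Y77 ✓
(A=L58, D=126): row 10 → E = Y25 ✓
Two rows agree on AD but differ on E, so AD -> E does not hold.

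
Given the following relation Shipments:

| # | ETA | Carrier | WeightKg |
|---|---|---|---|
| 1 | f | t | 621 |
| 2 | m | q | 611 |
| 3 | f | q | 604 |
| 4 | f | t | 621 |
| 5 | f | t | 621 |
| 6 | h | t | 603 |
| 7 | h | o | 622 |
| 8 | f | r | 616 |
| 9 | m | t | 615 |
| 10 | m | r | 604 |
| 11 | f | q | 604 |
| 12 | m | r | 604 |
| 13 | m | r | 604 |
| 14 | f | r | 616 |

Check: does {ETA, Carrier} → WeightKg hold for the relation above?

(ETA=f, Carrier=t): rows 1, 4, 5 → WeightKg = 621, 621, 621 ✓
(ETA=m, Carrier=q): row 2 → WeightKg = 611 ✓
(ETA=f, Carrier=q): rows 3, 11 → WeightKg = 604, 604 ✓
(ETA=h, Carrier=t): row 6 → WeightKg = 603 ✓
(ETA=h, Carrier=o): row 7 → WeightKg = 622 ✓
(ETA=f, Carrier=r): rows 8, 14 → WeightKg = 616, 616 ✓
(ETA=m, Carrier=t): row 9 → WeightKg = 615 ✓
(ETA=m, Carrier=r): rows 10, 12, 13 → WeightKg = 604, 604, 604 ✓
Every {ETA, Carrier} value is associated with a single WeightKg value, so {ETA, Carrier} → WeightKg holds.

Yes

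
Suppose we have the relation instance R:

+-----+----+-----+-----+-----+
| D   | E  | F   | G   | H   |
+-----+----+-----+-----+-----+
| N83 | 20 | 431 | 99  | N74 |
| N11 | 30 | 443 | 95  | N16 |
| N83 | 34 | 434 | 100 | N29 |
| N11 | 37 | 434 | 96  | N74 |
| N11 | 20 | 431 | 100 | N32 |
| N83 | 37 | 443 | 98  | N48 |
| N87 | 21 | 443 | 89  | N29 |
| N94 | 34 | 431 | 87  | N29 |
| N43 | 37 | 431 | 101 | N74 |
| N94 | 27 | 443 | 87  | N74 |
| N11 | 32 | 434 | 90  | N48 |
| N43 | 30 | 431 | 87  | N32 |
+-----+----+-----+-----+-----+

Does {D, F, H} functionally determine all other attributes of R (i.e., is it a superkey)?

All 12 rows have distinct {D, F, H} values, so {D, F, H} → (all attributes) holds and {D, F, H} is a superkey.

Yes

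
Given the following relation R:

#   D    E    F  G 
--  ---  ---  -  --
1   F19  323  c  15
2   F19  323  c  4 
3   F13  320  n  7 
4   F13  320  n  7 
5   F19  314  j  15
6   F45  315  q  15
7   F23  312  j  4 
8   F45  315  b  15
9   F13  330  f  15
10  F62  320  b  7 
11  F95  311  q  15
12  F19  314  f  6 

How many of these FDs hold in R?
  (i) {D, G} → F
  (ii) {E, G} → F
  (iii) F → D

(i) {D, G} → F: (D=F19, G=15): rows 1, 5 → F takes values {c, j} — violation; (D=F45, G=15): rows 6, 8 → F takes values {q, b} — violation — fails.
(ii) {E, G} → F: (E=320, G=7): rows 3, 4, 10 → F takes values {n, b} — violation; (E=315, G=15): rows 6, 8 → F takes values {q, b} — violation — fails.
(iii) F → D: F=j: rows 5, 7 → D takes values {F19, F23} — violation; F=q: rows 6, 11 → D takes values {F45, F95} — violation; F=b: rows 8, 10 → D takes values {F45, F62} — violation; F=f: rows 9, 12 → D takes values {F13, F19} — violation — fails.
None of the 3 dependencies hold.

0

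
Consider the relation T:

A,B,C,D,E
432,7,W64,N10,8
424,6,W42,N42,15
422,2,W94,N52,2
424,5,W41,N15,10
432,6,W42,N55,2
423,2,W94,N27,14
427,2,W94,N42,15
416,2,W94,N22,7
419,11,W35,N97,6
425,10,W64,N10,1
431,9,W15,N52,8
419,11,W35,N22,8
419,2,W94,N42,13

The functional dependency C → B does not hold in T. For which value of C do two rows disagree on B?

W64

C=W64: 2 rows → B takes values {7, 10} — violation
C=W42: 2 rows → B = 6, 6 ✓
C=W94: 5 rows → B = 2, 2, 2, 2, 2 ✓
C=W41: 1 row → B = 5 ✓
C=W35: 2 rows → B = 11, 11 ✓
C=W15: 1 row → B = 9 ✓
The only C value with inconsistent B is C=W64.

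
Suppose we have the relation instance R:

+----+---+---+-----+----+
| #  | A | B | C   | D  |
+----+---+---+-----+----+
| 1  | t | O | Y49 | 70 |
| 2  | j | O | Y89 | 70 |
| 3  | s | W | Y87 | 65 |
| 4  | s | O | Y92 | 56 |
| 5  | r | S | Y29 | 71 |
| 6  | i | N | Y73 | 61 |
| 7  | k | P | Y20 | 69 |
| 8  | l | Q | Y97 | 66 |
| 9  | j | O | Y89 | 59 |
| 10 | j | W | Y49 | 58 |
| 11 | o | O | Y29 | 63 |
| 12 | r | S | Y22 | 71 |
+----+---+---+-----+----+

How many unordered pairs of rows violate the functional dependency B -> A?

10

B=O: violating pairs (1,2), (1,4), (1,9), (1,11), (2,4), (2,11), (4,9), (4,11), (9,11) — 9 pairs.
B=W: violating pairs (3,10) — 1 pair.
B=S: all 2 rows agree on A — 0 pairs.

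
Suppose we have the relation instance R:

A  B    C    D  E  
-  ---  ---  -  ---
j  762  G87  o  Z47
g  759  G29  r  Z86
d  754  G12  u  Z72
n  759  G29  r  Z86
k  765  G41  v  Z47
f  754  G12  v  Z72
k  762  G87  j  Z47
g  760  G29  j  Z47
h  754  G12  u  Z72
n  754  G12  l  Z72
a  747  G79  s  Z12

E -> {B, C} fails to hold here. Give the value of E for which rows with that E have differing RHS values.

Z47

E=Z47: 4 rows → {B,C} takes values {(762, G87), (765, G41), (760, G29)} — violation
E=Z86: 2 rows → {B,C} = (759, G29), (759, G29) ✓
E=Z72: 4 rows → {B,C} = (754, G12), (754, G12), (754, G12), (754, G12) ✓
E=Z12: 1 row → {B,C} = (747, G79) ✓
The only E value with inconsistent RHS is E=Z47.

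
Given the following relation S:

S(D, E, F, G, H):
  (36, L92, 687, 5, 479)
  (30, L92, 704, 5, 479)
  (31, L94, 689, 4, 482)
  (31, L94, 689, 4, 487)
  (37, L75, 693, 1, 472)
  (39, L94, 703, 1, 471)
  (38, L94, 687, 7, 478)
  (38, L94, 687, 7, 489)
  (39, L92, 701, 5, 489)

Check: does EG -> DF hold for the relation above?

No

(E=L92, G=5): 3 rows → {D,F} takes values {(36, 687), (30, 704), (39, 701)} — violation
(E=L94, G=4): 2 rows → {D,F} = (31, 689), (31, 689) ✓
(E=L75, G=1): 1 row → {D,F} = (37, 693) ✓
(E=L94, G=1): 1 row → {D,F} = (39, 703) ✓
(E=L94, G=7): 2 rows → {D,F} = (38, 687), (38, 687) ✓
Two rows agree on EG but differ on DF, so EG -> DF does not hold.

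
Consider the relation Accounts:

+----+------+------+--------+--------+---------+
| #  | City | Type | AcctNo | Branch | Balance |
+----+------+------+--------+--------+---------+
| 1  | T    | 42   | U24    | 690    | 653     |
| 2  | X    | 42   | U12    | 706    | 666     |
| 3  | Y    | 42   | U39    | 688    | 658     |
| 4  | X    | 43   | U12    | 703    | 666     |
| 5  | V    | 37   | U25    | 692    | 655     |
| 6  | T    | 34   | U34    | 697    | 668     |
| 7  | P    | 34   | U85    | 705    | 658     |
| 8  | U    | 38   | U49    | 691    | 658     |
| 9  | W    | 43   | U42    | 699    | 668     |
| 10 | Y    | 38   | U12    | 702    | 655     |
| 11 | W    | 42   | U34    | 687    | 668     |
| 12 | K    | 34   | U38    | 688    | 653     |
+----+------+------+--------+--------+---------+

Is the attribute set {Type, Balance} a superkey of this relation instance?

Yes

All 12 rows have distinct {Type, Balance} values, so {Type, Balance} → (all attributes) holds and {Type, Balance} is a superkey.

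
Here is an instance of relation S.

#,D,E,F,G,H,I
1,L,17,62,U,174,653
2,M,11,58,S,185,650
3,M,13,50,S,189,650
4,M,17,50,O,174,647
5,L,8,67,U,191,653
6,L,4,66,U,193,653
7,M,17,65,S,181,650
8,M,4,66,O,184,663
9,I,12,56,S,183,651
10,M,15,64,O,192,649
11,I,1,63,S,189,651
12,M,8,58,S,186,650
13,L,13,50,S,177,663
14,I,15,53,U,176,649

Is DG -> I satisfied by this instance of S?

No

(D=L, G=U): rows 1, 5, 6 → I = 653, 653, 653 ✓
(D=M, G=S): rows 2, 3, 7, 12 → I = 650, 650, 650, 650 ✓
(D=M, G=O): rows 4, 8, 10 → I takes values {647, 663, 649} — violation
(D=I, G=S): rows 9, 11 → I = 651, 651 ✓
(D=L, G=S): row 13 → I = 663 ✓
(D=I, G=U): row 14 → I = 649 ✓
Two rows agree on DG but differ on I, so DG -> I does not hold.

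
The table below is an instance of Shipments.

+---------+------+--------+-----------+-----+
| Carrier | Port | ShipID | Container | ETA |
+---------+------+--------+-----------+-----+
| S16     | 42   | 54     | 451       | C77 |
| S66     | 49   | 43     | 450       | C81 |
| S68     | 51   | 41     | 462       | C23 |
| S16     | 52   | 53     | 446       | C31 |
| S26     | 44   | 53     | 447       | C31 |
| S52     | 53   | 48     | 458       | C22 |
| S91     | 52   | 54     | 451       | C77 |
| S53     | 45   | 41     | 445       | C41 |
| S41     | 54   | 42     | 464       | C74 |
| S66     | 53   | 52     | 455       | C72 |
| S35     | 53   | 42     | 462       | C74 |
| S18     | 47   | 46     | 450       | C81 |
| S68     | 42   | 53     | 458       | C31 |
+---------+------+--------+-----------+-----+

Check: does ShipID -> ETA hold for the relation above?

ShipID=54: 2 rows → ETA = C77, C77 ✓
ShipID=43: 1 row → ETA = C81 ✓
ShipID=41: 2 rows → ETA takes values {C23, C41} — violation
ShipID=53: 3 rows → ETA = C31, C31, C31 ✓
ShipID=48: 1 row → ETA = C22 ✓
ShipID=42: 2 rows → ETA = C74, C74 ✓
ShipID=52: 1 row → ETA = C72 ✓
ShipID=46: 1 row → ETA = C81 ✓
Two rows agree on ShipID but differ on ETA, so ShipID -> ETA does not hold.

No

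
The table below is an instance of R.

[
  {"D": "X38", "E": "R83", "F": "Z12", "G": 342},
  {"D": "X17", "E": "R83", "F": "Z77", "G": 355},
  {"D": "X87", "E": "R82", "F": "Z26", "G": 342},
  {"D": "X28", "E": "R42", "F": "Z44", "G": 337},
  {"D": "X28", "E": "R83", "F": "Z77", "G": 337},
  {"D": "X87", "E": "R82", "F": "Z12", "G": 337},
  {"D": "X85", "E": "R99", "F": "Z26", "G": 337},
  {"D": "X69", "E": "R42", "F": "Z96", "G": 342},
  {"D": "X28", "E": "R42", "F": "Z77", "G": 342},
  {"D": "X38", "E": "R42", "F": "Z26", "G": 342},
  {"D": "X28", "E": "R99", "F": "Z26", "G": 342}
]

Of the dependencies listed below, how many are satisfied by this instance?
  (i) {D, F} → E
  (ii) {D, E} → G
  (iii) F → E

0

(i) {D, F} → E: (D=X28, F=Z77): 2 rows → E takes values {R83, R42} — violation — fails.
(ii) {D, E} → G: (D=X87, E=R82): 2 rows → G takes values {342, 337} — violation; (D=X28, E=R42): 2 rows → G takes values {337, 342} — violation — fails.
(iii) F → E: F=Z12: 2 rows → E takes values {R83, R82} — violation; F=Z77: 3 rows → E takes values {R83, R42} — violation; F=Z26: 4 rows → E takes values {R82, R99, R42} — violation — fails.
None of the 3 dependencies hold.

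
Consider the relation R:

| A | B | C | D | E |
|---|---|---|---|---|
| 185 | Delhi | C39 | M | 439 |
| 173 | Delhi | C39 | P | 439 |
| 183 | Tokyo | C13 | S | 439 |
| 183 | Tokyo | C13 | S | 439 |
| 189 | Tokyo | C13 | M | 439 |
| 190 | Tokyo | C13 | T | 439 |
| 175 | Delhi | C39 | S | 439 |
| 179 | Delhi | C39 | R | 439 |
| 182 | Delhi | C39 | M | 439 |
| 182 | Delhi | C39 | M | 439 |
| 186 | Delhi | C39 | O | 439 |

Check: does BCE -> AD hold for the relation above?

No

(B=Delhi, C=C39, E=439): 7 rows → {A,D} takes values {(185, M), (173, P), (175, S), (179, R), (182, M), (186, O)} — violation
(B=Tokyo, C=C13, E=439): 4 rows → {A,D} takes values {(183, S), (189, M), (190, T)} — violation
Two rows agree on BCE but differ on AD, so BCE -> AD does not hold.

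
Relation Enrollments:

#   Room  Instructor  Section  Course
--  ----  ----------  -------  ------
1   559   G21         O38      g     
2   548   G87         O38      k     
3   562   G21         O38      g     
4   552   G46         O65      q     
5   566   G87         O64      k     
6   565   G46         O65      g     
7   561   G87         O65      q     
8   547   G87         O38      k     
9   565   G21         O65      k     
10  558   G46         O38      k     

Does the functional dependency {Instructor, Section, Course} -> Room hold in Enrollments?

(Instructor=G21, Section=O38, Course=g): rows 1, 3 → Room takes values {559, 562} — violation
(Instructor=G87, Section=O38, Course=k): rows 2, 8 → Room takes values {548, 547} — violation
(Instructor=G46, Section=O65, Course=q): row 4 → Room = 552 ✓
(Instructor=G87, Section=O64, Course=k): row 5 → Room = 566 ✓
(Instructor=G46, Section=O65, Course=g): row 6 → Room = 565 ✓
(Instructor=G87, Section=O65, Course=q): row 7 → Room = 561 ✓
(Instructor=G21, Section=O65, Course=k): row 9 → Room = 565 ✓
(Instructor=G46, Section=O38, Course=k): row 10 → Room = 558 ✓
Two rows agree on {Instructor, Section, Course} but differ on Room, so {Instructor, Section, Course} -> Room does not hold.

No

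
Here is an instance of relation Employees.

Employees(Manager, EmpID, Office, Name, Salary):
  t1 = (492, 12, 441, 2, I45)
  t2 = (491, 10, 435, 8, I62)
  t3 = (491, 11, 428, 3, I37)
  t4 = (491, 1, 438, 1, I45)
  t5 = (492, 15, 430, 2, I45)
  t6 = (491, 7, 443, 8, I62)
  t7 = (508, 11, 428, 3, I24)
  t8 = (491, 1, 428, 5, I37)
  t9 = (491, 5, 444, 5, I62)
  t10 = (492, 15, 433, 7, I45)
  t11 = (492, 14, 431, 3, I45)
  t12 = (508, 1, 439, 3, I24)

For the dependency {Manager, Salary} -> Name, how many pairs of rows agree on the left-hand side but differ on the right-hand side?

(Manager=492, Salary=I45): violating pairs (1,10), (1,11), (5,10), (5,11), (10,11) — 5 pairs.
(Manager=491, Salary=I62): violating pairs (2,9), (6,9) — 2 pairs.
(Manager=491, Salary=I37): violating pairs (3,8) — 1 pair.
(Manager=508, Salary=I24): all 2 rows agree on Name — 0 pairs.

8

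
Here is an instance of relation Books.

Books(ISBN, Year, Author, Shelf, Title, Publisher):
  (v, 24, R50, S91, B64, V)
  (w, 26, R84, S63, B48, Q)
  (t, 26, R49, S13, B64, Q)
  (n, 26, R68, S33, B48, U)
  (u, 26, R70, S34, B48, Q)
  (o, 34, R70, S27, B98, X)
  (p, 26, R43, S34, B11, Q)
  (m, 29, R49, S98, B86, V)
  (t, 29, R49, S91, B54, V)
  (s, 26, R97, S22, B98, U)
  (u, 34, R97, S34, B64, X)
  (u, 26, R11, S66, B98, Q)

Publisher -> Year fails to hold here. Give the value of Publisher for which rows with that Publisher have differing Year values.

V

Publisher=V: 3 rows → Year takes values {24, 29} — violation
Publisher=Q: 5 rows → Year = 26, 26, 26, 26, 26 ✓
Publisher=U: 2 rows → Year = 26, 26 ✓
Publisher=X: 2 rows → Year = 34, 34 ✓
The only Publisher value with inconsistent Year is Publisher=V.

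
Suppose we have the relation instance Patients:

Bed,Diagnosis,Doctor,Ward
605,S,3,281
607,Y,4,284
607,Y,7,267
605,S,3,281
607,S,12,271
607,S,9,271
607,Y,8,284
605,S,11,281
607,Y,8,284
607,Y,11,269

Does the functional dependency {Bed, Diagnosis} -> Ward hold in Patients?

(Bed=605, Diagnosis=S): 3 rows → Ward = 281, 281, 281 ✓
(Bed=607, Diagnosis=Y): 5 rows → Ward takes values {284, 267, 269} — violation
(Bed=607, Diagnosis=S): 2 rows → Ward = 271, 271 ✓
Two rows agree on {Bed, Diagnosis} but differ on Ward, so {Bed, Diagnosis} -> Ward does not hold.

No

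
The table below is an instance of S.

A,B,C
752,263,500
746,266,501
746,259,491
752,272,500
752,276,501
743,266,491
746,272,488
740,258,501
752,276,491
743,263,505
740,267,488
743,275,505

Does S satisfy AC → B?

(A=752, C=500): 2 rows → B takes values {263, 272} — violation
(A=746, C=501): 1 row → B = 266 ✓
(A=746, C=491): 1 row → B = 259 ✓
(A=752, C=501): 1 row → B = 276 ✓
(A=743, C=491): 1 row → B = 266 ✓
(A=746, C=488): 1 row → B = 272 ✓
(A=740, C=501): 1 row → B = 258 ✓
(A=752, C=491): 1 row → B = 276 ✓
(A=743, C=505): 2 rows → B takes values {263, 275} — violation
(A=740, C=488): 1 row → B = 267 ✓
Two rows agree on AC but differ on B, so AC → B does not hold.

No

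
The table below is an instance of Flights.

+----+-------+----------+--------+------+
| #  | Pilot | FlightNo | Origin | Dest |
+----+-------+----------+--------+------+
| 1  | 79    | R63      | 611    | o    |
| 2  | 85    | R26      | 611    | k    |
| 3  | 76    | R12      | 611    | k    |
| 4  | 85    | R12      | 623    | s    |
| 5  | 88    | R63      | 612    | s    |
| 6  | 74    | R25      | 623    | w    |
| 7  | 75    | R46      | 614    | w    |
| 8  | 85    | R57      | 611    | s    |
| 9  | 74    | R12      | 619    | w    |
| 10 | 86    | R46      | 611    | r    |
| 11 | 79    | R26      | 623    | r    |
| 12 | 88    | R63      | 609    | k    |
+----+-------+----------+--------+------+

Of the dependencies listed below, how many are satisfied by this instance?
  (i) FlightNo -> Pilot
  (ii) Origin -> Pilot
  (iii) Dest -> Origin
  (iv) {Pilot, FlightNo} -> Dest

0

(i) FlightNo -> Pilot: FlightNo=R63: rows 1, 5, 12 → Pilot takes values {79, 88} — violation; FlightNo=R26: rows 2, 11 → Pilot takes values {85, 79} — violation; FlightNo=R12: rows 3, 4, 9 → Pilot takes values {76, 85, 74} — violation; FlightNo=R46: rows 7, 10 → Pilot takes values {75, 86} — violation — fails.
(ii) Origin -> Pilot: Origin=611: rows 1, 2, 3, 8, 10 → Pilot takes values {79, 85, 76, 86} — violation; Origin=623: rows 4, 6, 11 → Pilot takes values {85, 74, 79} — violation — fails.
(iii) Dest -> Origin: Dest=k: rows 2, 3, 12 → Origin takes values {611, 609} — violation; Dest=s: rows 4, 5, 8 → Origin takes values {623, 612, 611} — violation; Dest=w: rows 6, 7, 9 → Origin takes values {623, 614, 619} — violation; Dest=r: rows 10, 11 → Origin takes values {611, 623} — violation — fails.
(iv) {Pilot, FlightNo} -> Dest: (Pilot=88, FlightNo=R63): rows 5, 12 → Dest takes values {s, k} — violation — fails.
None of the 4 dependencies hold.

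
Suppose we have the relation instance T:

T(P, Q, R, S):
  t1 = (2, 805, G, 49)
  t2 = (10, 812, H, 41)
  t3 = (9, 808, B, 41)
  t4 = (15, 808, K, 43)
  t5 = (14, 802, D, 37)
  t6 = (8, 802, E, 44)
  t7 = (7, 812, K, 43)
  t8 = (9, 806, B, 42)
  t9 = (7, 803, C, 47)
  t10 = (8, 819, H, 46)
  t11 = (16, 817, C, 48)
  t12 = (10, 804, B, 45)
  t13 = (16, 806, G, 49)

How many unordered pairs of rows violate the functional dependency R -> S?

5

R=G: all 2 rows agree on S — 0 pairs.
R=H: violating pairs (2,10) — 1 pair.
R=B: violating pairs (3,8), (3,12), (8,12) — 3 pairs.
R=K: all 2 rows agree on S — 0 pairs.
R=C: violating pairs (9,11) — 1 pair.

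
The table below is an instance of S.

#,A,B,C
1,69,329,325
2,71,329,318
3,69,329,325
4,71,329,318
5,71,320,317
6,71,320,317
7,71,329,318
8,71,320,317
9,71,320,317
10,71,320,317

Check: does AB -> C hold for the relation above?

Yes

(A=69, B=329): rows 1, 3 → C = 325, 325 ✓
(A=71, B=329): rows 2, 4, 7 → C = 318, 318, 318 ✓
(A=71, B=320): rows 5, 6, 8, 9, 10 → C = 317, 317, 317, 317, 317 ✓
Every AB value is associated with a single C value, so AB -> C holds.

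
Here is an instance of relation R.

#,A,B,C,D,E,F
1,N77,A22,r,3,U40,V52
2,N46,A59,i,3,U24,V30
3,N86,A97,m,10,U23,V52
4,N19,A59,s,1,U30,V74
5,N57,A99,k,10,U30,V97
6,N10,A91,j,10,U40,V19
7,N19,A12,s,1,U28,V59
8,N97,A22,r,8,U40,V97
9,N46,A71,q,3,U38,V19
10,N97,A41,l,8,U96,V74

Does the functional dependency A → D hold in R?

Yes

A=N77: row 1 → D = 3 ✓
A=N46: rows 2, 9 → D = 3, 3 ✓
A=N86: row 3 → D = 10 ✓
A=N19: rows 4, 7 → D = 1, 1 ✓
A=N57: row 5 → D = 10 ✓
A=N10: row 6 → D = 10 ✓
A=N97: rows 8, 10 → D = 8, 8 ✓
Every A value is associated with a single D value, so A → D holds.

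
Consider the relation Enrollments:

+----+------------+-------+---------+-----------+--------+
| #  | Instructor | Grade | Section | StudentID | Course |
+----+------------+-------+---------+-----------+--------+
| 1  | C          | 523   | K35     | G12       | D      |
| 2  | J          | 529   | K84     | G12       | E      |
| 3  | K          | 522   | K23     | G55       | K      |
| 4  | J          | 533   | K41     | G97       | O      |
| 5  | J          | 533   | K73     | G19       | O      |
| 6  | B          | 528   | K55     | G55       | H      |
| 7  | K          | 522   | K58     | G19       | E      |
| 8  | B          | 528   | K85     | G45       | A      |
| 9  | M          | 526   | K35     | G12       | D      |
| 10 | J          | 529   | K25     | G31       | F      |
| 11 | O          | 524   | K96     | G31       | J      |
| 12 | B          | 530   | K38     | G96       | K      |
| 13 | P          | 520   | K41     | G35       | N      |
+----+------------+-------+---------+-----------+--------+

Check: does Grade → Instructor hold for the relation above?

Yes

Grade=523: row 1 → Instructor = C ✓
Grade=529: rows 2, 10 → Instructor = J, J ✓
Grade=522: rows 3, 7 → Instructor = K, K ✓
Grade=533: rows 4, 5 → Instructor = J, J ✓
Grade=528: rows 6, 8 → Instructor = B, B ✓
Grade=526: row 9 → Instructor = M ✓
Grade=524: row 11 → Instructor = O ✓
Grade=530: row 12 → Instructor = B ✓
Grade=520: row 13 → Instructor = P ✓
Every Grade value is associated with a single Instructor value, so Grade → Instructor holds.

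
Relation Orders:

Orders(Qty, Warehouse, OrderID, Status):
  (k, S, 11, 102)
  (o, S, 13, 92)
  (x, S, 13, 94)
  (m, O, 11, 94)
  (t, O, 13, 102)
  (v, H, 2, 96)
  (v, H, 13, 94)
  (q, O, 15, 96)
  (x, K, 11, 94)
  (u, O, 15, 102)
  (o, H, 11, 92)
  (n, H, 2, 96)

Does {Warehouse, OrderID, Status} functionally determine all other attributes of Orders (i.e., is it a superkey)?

Two distinct rows share (Warehouse=H, OrderID=2, Status=96), so {Warehouse, OrderID, Status} does not determine every attribute — not a superkey.

No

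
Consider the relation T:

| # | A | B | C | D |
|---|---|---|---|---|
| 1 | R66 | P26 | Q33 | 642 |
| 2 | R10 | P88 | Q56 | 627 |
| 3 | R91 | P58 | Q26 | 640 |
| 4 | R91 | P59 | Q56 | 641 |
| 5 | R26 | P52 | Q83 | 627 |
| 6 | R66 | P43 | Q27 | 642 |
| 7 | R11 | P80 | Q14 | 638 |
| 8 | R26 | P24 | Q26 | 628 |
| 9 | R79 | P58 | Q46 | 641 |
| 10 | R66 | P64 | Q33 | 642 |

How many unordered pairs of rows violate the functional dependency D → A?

D=642: all 3 rows agree on A — 0 pairs.
D=627: violating pairs (2,5) — 1 pair.
D=641: violating pairs (4,9) — 1 pair.

2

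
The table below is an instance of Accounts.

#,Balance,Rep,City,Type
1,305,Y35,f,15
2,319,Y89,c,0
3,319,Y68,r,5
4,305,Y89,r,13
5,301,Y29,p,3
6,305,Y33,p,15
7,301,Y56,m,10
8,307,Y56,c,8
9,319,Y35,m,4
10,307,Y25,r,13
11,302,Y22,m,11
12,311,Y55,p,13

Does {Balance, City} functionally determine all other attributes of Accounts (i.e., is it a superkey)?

Yes

All 12 rows have distinct {Balance, City} values, so {Balance, City} → (all attributes) holds and {Balance, City} is a superkey.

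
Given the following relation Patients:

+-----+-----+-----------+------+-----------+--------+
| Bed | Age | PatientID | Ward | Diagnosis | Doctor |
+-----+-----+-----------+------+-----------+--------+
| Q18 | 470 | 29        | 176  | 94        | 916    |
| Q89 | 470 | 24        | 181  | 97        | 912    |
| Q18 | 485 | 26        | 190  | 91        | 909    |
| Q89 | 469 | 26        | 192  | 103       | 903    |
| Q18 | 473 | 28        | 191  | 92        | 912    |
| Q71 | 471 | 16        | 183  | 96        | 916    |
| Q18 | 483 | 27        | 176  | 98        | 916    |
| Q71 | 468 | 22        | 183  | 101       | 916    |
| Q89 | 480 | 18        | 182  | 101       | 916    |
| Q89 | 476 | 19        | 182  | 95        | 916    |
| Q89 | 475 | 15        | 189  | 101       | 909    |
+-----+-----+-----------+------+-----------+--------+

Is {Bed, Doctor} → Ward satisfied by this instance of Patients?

(Bed=Q18, Doctor=916): 2 rows → Ward = 176, 176 ✓
(Bed=Q89, Doctor=912): 1 row → Ward = 181 ✓
(Bed=Q18, Doctor=909): 1 row → Ward = 190 ✓
(Bed=Q89, Doctor=903): 1 row → Ward = 192 ✓
(Bed=Q18, Doctor=912): 1 row → Ward = 191 ✓
(Bed=Q71, Doctor=916): 2 rows → Ward = 183, 183 ✓
(Bed=Q89, Doctor=916): 2 rows → Ward = 182, 182 ✓
(Bed=Q89, Doctor=909): 1 row → Ward = 189 ✓
Every {Bed, Doctor} value is associated with a single Ward value, so {Bed, Doctor} → Ward holds.

Yes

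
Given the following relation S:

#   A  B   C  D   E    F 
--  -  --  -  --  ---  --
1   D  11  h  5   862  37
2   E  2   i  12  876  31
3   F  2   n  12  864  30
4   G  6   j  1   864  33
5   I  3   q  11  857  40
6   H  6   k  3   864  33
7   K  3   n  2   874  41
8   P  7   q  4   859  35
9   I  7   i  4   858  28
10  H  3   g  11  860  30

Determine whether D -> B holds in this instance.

D=5: row 1 → B = 11 ✓
D=12: rows 2, 3 → B = 2, 2 ✓
D=1: row 4 → B = 6 ✓
D=11: rows 5, 10 → B = 3, 3 ✓
D=3: row 6 → B = 6 ✓
D=2: row 7 → B = 3 ✓
D=4: rows 8, 9 → B = 7, 7 ✓
Every D value is associated with a single B value, so D -> B holds.

Yes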